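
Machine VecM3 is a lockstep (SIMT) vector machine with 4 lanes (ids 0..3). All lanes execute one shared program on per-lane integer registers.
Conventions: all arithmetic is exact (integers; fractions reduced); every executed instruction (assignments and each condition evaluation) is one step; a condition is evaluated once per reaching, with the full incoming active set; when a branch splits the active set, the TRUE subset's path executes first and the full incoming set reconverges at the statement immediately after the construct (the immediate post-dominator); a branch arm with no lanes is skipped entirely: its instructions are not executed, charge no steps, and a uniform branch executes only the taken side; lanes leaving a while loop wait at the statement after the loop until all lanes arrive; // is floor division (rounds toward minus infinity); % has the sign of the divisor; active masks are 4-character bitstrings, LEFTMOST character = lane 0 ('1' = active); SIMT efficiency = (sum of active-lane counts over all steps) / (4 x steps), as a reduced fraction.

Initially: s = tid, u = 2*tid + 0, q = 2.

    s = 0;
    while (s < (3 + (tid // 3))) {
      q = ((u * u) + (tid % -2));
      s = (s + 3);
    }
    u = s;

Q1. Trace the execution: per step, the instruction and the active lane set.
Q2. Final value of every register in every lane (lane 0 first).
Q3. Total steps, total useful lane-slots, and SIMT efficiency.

step 0: s <- 0                       1111
step 1: eval (s < (3 + (tid // 3)))  1111
step 2: q <- ((u * u) + (tid % -2))  1111
step 3: s <- (s + 3)                 1111
step 4: eval (s < (3 + (tid // 3)))  1111
step 5: q <- ((u * u) + (tid % -2))  0001
step 6: s <- (s + 3)                 0001
step 7: eval (s < (3 + (tid // 3)))  0001
step 8: u <- s                       1111

Answer: 9 steps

s: 3,3,3,6
u: 3,3,3,6
q: 0,3,16,35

steps = 9; useful = 27; efficiency = 27/36 = 3/4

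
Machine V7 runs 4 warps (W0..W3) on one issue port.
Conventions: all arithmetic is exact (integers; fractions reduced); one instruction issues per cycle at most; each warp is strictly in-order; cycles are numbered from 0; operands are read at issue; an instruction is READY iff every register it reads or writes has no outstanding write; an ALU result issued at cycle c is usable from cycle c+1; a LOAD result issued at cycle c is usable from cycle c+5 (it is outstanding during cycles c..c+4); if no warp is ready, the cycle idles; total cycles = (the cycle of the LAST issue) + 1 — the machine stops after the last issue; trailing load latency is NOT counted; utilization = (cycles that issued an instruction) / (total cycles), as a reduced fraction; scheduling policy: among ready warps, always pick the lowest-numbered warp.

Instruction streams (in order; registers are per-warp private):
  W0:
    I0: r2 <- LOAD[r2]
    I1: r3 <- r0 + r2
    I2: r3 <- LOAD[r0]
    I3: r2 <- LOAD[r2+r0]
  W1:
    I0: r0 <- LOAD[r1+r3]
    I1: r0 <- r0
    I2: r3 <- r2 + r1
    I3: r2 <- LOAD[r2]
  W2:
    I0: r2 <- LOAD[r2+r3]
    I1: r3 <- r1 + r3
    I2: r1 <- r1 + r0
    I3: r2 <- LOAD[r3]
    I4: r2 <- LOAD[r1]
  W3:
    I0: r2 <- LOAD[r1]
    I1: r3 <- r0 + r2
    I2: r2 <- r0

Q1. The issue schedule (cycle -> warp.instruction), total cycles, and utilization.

cycle 0: W0.I0
cycle 1: W1.I0
cycle 2: W2.I0
cycle 3: W2.I1
cycle 4: W2.I2
cycle 5: W0.I1
cycle 6: W0.I2
cycle 7: W0.I3
cycle 8: W1.I1
cycle 9: W1.I2
cycle 10: W1.I3
cycle 11: W2.I3
cycle 12: W3.I0
cycle 13: idle
cycle 14: idle
cycle 15: idle
cycle 16: W2.I4
cycle 17: W3.I1
cycle 18: W3.I2

Answer: 19 cycles, utilization 16/19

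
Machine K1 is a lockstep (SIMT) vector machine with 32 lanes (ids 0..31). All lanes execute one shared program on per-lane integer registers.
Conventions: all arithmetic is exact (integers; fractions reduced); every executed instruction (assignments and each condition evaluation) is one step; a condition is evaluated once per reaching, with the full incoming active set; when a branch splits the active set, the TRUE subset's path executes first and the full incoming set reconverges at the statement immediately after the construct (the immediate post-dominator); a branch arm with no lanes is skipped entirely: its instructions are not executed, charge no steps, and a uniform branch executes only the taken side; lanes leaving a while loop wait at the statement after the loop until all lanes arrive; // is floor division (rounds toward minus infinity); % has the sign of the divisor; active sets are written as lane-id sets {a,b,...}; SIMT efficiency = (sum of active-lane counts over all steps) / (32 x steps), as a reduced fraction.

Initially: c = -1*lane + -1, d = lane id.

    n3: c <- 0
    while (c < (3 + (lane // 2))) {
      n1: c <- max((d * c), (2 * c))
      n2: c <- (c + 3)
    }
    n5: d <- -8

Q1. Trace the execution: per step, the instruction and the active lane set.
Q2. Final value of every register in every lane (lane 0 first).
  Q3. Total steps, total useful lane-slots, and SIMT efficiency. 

step 0: c <- 0                       {0,1,2,3,4,5,6,7,8,9,10,11,12,13,14,15,16,17,18,19,20,21,22,23,24,25,26,27,28,29,30,31}
step 1: eval (c < (3 + (lane // 2))) {0,1,2,3,4,5,6,7,8,9,10,11,12,13,14,15,16,17,18,19,20,21,22,23,24,25,26,27,28,29,30,31}
step 2: c <- max((d * c), (2 * c))   {0,1,2,3,4,5,6,7,8,9,10,11,12,13,14,15,16,17,18,19,20,21,22,23,24,25,26,27,28,29,30,31}
step 3: c <- (c + 3)                 {0,1,2,3,4,5,6,7,8,9,10,11,12,13,14,15,16,17,18,19,20,21,22,23,24,25,26,27,28,29,30,31}
step 4: eval (c < (3 + (lane // 2))) {0,1,2,3,4,5,6,7,8,9,10,11,12,13,14,15,16,17,18,19,20,21,22,23,24,25,26,27,28,29,30,31}
step 5: c <- max((d * c), (2 * c))   {2,3,4,5,6,7,8,9,10,11,12,13,14,15,16,17,18,19,20,21,22,23,24,25,26,27,28,29,30,31}
step 6: c <- (c + 3)                 {2,3,4,5,6,7,8,9,10,11,12,13,14,15,16,17,18,19,20,21,22,23,24,25,26,27,28,29,30,31}
step 7: eval (c < (3 + (lane // 2))) {2,3,4,5,6,7,8,9,10,11,12,13,14,15,16,17,18,19,20,21,22,23,24,25,26,27,28,29,30,31}
step 8: d <- -8                      {0,1,2,3,4,5,6,7,8,9,10,11,12,13,14,15,16,17,18,19,20,21,22,23,24,25,26,27,28,29,30,31}

Answer: 9 steps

c: 3,3,9,12,15,18,21,24,27,30,33,36,39,42,45,48,51,54,57,60,63,66,69,72,75,78,81,84,87,90,93,96
d: -8,-8,-8,-8,-8,-8,-8,-8,-8,-8,-8,-8,-8,-8,-8,-8,-8,-8,-8,-8,-8,-8,-8,-8,-8,-8,-8,-8,-8,-8,-8,-8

steps = 9; useful = 282; efficiency = 282/288 = 47/48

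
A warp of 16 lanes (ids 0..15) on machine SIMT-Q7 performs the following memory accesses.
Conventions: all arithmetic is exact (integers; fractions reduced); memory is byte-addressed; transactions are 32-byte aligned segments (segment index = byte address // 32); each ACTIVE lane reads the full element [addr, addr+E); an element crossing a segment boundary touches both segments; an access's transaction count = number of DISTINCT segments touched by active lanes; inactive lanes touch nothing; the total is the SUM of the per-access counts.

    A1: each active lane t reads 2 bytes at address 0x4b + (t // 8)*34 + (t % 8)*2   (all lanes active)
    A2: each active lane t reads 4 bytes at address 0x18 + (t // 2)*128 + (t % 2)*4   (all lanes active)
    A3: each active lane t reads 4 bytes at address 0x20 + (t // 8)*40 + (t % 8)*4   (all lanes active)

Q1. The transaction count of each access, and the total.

A1: 2 transactions
A2: 8 transactions
A3: 3 transactions

Answer: 2,8,3; total 13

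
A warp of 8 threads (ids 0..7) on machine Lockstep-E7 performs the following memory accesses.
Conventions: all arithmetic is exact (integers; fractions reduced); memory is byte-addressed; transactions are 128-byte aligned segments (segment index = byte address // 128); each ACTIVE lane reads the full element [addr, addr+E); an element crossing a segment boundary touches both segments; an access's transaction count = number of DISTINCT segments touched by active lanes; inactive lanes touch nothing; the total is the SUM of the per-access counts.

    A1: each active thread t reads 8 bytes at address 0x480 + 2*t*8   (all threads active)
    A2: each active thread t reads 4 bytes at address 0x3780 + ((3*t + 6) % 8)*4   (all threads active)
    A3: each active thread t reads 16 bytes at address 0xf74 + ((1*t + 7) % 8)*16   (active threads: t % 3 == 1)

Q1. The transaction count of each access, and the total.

A1: 1 transaction
A2: 1 transaction
A3: 2 transactions

Answer: 1,1,2; total 4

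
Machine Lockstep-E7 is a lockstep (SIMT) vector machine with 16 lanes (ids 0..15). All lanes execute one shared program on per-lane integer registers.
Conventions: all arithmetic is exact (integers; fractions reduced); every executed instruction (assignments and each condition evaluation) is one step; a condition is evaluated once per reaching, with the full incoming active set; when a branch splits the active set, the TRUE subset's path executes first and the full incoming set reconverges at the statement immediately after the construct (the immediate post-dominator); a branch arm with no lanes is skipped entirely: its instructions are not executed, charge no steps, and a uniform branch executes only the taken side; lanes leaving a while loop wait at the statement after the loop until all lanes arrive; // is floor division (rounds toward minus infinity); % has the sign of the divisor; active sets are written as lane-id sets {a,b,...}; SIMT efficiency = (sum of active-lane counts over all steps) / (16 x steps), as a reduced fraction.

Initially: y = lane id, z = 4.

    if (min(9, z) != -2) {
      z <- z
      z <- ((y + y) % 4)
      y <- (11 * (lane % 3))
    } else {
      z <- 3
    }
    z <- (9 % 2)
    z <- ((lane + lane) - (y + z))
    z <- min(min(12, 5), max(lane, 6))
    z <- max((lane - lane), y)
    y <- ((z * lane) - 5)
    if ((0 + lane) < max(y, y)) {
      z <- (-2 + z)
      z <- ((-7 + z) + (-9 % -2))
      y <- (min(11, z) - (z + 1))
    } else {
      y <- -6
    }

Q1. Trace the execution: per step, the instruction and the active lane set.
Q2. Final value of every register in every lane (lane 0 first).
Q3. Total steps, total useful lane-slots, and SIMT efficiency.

step 0: eval (min(9, z) != -2)       {0,1,2,3,4,5,6,7,8,9,10,11,12,13,14,15}
step 1: z <- z                       {0,1,2,3,4,5,6,7,8,9,10,11,12,13,14,15}
step 2: z <- ((y + y) % 4)           {0,1,2,3,4,5,6,7,8,9,10,11,12,13,14,15}
step 3: y <- (11 * (lane % 3))       {0,1,2,3,4,5,6,7,8,9,10,11,12,13,14,15}
step 4: z <- (9 % 2)                 {0,1,2,3,4,5,6,7,8,9,10,11,12,13,14,15}
step 5: z <- ((lane + lane) - (y + z)) {0,1,2,3,4,5,6,7,8,9,10,11,12,13,14,15}
step 6: z <- min(min(12, 5), max(lane, 6)) {0,1,2,3,4,5,6,7,8,9,10,11,12,13,14,15}
step 7: z <- max((lane - lane), y)   {0,1,2,3,4,5,6,7,8,9,10,11,12,13,14,15}
step 8: y <- ((z * lane) - 5)        {0,1,2,3,4,5,6,7,8,9,10,11,12,13,14,15}
step 9: eval ((0 + lane) < max(y, y)) {0,1,2,3,4,5,6,7,8,9,10,11,12,13,14,15}
step 10: z <- (-2 + z)                {1,2,4,5,7,8,10,11,13,14}
step 11: z <- ((-7 + z) + (-9 % -2))  {1,2,4,5,7,8,10,11,13,14}
step 12: y <- (min(11, z) - (z + 1))  {1,2,4,5,7,8,10,11,13,14}
step 13: y <- -6                      {0,3,6,9,12,15}

Answer: 14 steps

y: -6,-1,-2,-6,-1,-2,-6,-1,-2,-6,-1,-2,-6,-1,-2,-6
z: 0,1,12,0,1,12,0,1,12,0,1,12,0,1,12,0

steps = 14; useful = 196; efficiency = 196/224 = 7/8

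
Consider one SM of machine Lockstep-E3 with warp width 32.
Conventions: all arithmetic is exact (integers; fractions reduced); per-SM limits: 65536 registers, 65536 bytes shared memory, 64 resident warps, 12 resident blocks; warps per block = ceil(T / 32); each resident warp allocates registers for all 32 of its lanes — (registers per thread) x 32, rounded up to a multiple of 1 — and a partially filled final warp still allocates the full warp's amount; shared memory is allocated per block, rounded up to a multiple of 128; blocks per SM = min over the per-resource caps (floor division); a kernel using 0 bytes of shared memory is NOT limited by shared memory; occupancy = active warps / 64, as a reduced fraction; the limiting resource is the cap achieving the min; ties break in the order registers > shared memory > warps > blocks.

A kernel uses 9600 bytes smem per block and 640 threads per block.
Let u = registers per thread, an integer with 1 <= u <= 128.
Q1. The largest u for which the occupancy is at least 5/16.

Answer: u = 102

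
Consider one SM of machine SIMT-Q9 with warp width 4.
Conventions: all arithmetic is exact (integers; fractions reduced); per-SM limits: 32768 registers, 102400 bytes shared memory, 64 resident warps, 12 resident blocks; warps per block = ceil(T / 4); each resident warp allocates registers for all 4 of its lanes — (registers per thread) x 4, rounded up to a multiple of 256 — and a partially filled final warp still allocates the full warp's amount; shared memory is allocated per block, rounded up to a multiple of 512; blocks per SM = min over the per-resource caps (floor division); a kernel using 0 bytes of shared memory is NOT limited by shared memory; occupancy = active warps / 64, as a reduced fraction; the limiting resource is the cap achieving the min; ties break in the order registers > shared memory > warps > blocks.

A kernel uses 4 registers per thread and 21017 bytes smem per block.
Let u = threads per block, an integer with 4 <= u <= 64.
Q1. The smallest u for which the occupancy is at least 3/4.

Answer: u = 45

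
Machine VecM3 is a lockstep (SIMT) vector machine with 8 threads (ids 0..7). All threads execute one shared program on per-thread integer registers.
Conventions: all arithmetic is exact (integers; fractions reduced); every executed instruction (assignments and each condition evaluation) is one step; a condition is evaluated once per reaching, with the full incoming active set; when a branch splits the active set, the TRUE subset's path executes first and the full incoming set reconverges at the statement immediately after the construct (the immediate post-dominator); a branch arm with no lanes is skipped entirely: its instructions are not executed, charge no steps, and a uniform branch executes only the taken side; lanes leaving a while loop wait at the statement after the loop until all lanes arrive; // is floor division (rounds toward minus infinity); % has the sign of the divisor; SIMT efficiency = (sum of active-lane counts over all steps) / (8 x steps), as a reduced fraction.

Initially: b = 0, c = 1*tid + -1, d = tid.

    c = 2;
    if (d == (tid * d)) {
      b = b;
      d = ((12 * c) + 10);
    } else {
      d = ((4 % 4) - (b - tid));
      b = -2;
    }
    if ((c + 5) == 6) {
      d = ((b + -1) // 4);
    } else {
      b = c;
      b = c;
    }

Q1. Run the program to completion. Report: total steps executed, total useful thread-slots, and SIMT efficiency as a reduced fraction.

Answer: 9 steps, 56 useful, 7/9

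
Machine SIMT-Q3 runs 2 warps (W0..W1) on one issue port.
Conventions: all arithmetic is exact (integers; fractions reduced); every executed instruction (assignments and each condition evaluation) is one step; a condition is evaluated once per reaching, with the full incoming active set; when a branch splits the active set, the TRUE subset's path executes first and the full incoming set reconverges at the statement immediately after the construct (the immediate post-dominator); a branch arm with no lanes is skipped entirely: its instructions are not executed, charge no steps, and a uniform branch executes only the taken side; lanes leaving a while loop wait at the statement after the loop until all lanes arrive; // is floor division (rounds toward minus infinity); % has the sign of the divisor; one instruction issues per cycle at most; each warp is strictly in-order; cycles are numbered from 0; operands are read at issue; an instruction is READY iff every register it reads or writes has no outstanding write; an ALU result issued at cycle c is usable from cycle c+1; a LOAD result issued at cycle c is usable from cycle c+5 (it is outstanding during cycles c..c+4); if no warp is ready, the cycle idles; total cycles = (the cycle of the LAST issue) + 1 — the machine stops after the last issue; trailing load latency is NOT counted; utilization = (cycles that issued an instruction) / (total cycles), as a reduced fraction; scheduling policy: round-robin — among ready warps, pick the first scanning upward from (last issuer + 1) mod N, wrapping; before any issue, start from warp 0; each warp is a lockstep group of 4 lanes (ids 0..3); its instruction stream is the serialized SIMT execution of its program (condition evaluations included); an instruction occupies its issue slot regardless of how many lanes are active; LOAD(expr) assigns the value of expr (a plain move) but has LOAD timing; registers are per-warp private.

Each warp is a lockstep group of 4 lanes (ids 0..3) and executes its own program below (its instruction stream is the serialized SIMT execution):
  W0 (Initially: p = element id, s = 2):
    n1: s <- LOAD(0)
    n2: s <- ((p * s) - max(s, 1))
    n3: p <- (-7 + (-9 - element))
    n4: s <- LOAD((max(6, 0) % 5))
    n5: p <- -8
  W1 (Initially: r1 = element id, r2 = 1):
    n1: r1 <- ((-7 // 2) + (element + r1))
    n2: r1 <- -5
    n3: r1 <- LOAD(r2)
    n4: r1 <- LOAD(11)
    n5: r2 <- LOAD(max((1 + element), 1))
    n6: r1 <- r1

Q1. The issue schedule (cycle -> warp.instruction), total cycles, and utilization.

cycle 0: W0.I0
cycle 1: W1.I0
cycle 2: W1.I1
cycle 3: W1.I2
cycle 4: idle
cycle 5: W0.I1
cycle 6: W0.I2
cycle 7: W0.I3
cycle 8: W1.I3
cycle 9: W0.I4
cycle 10: W1.I4
cycle 11: idle
cycle 12: idle
cycle 13: W1.I5

Answer: 14 cycles, utilization 11/14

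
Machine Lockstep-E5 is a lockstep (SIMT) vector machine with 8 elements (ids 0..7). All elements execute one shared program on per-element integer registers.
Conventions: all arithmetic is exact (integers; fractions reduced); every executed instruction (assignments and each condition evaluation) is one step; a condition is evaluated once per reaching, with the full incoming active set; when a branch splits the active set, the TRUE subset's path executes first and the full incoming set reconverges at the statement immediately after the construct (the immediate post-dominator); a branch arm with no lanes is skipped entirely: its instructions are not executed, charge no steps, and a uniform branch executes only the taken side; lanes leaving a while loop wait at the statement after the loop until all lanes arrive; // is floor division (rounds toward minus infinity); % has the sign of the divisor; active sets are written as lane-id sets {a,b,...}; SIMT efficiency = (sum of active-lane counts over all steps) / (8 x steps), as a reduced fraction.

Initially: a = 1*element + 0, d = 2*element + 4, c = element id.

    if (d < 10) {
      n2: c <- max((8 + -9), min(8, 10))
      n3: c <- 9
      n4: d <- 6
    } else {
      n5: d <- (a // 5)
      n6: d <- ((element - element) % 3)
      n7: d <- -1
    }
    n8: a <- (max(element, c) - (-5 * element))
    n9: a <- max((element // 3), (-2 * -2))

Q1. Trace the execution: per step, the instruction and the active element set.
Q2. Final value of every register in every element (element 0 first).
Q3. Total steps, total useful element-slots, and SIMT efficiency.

step 0: eval (d < 10)                {0,1,2,3,4,5,6,7}
step 1: c <- max((8 + -9), min(8, 10)) {0,1,2}
step 2: c <- 9                       {0,1,2}
step 3: d <- 6                       {0,1,2}
step 4: d <- (a // 5)                {3,4,5,6,7}
step 5: d <- ((element - element) % 3) {3,4,5,6,7}
step 6: d <- -1                      {3,4,5,6,7}
step 7: a <- (max(element, c) - (-5 * element)) {0,1,2,3,4,5,6,7}
step 8: a <- max((element // 3), (-2 * -2)) {0,1,2,3,4,5,6,7}

Answer: 9 steps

a: 4,4,4,4,4,4,4,4
d: 6,6,6,-1,-1,-1,-1,-1
c: 9,9,9,3,4,5,6,7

steps = 9; useful = 48; efficiency = 48/72 = 2/3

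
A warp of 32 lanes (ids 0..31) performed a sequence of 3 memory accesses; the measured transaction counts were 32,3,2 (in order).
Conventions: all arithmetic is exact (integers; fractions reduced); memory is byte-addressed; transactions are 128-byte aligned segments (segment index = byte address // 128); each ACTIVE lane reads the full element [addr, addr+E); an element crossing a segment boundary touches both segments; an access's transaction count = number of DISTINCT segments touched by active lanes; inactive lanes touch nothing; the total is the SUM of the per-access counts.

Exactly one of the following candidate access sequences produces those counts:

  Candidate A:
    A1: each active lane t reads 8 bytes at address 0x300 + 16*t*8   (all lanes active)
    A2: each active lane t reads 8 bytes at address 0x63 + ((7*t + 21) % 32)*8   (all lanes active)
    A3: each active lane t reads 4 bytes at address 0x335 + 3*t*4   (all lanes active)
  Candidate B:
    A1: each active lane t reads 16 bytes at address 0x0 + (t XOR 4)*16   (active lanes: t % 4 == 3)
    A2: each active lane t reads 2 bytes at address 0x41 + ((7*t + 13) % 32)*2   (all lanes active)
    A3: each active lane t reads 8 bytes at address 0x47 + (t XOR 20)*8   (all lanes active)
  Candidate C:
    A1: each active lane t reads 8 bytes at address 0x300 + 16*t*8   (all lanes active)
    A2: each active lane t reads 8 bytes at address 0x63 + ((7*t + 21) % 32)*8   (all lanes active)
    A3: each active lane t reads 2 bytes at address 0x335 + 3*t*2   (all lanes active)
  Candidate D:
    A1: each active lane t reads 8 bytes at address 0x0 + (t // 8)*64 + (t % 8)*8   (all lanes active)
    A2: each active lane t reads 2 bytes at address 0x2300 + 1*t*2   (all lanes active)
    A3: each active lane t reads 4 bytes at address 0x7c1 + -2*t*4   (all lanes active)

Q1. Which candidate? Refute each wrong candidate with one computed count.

A: A3 gives 4 transactions, not 2
B: A1 gives 4 transactions, not 32
D: A1 gives 2 transactions, not 32
C: all counts match (32,3,2)

Answer: C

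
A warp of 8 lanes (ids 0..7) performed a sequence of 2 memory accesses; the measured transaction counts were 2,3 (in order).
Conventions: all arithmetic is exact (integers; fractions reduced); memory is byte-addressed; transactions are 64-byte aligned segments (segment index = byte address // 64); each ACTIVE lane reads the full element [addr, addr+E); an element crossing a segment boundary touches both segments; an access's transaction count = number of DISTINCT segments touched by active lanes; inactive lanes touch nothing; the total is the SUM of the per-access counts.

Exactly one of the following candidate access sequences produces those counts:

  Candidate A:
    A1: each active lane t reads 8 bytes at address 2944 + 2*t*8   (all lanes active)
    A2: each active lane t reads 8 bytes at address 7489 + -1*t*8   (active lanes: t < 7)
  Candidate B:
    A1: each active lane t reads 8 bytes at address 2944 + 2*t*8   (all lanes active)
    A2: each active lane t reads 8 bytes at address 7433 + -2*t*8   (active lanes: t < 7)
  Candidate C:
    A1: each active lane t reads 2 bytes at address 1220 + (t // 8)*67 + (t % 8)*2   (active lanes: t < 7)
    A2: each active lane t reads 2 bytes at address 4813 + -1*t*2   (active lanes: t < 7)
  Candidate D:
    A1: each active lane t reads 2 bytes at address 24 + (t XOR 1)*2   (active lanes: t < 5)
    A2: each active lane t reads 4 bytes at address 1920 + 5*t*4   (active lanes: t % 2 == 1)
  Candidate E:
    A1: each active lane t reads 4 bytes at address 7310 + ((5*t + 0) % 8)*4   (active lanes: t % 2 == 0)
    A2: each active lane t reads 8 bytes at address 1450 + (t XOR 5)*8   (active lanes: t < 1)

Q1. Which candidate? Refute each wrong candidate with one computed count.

A: A2 gives 2 transactions, not 3
C: A1 gives 1 transaction, not 2
D: A1 gives 1 transaction, not 2
E: A1 gives 1 transaction, not 2
B: all counts match (2,3)

Answer: B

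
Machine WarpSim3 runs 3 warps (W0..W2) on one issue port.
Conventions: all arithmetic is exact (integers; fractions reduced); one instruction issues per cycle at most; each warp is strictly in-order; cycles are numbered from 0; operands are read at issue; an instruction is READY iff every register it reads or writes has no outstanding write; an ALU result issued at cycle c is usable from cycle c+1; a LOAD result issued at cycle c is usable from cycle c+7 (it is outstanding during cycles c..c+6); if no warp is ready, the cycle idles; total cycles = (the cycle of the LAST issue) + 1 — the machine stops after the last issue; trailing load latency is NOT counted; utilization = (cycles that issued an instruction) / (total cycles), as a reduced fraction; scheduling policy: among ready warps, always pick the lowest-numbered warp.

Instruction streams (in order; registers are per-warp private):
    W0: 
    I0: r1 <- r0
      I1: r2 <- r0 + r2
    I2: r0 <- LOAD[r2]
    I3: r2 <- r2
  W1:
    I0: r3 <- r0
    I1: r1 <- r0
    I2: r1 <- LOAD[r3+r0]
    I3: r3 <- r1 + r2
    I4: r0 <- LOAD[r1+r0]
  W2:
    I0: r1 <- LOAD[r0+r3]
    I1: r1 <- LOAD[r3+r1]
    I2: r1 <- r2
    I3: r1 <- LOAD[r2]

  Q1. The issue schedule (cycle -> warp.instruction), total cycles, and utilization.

cycle 0: W0.I0
cycle 1: W0.I1
cycle 2: W0.I2
cycle 3: W0.I3
cycle 4: W1.I0
cycle 5: W1.I1
cycle 6: W1.I2
cycle 7: W2.I0
cycle 8: idle
cycle 9: idle
cycle 10: idle
cycle 11: idle
cycle 12: idle
cycle 13: W1.I3
cycle 14: W1.I4
cycle 15: W2.I1
cycle 16: idle
cycle 17: idle
cycle 18: idle
cycle 19: idle
cycle 20: idle
cycle 21: idle
cycle 22: W2.I2
cycle 23: W2.I3

Answer: 24 cycles, utilization 13/24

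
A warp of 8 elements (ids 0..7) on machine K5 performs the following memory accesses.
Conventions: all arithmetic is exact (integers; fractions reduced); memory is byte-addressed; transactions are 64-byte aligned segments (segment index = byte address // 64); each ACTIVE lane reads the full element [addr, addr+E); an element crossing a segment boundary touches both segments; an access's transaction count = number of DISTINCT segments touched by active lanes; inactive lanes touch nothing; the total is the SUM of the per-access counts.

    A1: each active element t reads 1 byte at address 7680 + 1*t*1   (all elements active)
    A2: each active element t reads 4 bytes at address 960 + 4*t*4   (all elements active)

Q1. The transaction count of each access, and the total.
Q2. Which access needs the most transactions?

A1: 1 transaction
A2: 2 transactions

Answer: 1,2; total 3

Answer: A2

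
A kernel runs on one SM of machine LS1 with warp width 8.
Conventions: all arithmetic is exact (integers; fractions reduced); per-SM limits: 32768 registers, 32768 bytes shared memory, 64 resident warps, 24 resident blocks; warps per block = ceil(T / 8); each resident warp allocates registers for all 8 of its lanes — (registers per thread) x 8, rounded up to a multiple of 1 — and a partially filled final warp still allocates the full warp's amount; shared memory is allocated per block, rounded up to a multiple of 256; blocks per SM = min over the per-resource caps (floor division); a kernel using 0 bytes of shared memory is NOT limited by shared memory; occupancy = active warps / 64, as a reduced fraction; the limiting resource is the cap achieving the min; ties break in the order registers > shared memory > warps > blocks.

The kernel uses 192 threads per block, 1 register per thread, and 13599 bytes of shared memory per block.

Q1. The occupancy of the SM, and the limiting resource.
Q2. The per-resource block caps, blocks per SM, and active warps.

Answer: occupancy 3/4, limited by shared memory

registers: 170 blocks
shared memory: 2 blocks
warps: 2 blocks
blocks: 24 blocks

Answer: 2 blocks, 48 active warps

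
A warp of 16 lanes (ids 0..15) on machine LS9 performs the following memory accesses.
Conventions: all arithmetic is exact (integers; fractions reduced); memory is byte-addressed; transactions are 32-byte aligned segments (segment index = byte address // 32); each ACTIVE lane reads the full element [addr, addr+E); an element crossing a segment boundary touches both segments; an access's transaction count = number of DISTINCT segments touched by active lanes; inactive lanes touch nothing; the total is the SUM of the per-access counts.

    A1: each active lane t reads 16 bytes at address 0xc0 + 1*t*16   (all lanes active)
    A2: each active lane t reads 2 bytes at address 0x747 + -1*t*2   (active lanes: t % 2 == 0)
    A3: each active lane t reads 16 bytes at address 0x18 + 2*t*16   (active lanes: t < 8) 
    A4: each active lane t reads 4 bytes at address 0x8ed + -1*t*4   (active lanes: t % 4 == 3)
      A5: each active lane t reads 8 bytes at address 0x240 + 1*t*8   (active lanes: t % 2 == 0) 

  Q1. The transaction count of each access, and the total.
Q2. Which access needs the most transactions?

A1: 8 transactions
A2: 2 transactions
A3: 9 transactions
A4: 3 transactions
A5: 4 transactions

Answer: 8,2,9,3,4; total 26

Answer: A3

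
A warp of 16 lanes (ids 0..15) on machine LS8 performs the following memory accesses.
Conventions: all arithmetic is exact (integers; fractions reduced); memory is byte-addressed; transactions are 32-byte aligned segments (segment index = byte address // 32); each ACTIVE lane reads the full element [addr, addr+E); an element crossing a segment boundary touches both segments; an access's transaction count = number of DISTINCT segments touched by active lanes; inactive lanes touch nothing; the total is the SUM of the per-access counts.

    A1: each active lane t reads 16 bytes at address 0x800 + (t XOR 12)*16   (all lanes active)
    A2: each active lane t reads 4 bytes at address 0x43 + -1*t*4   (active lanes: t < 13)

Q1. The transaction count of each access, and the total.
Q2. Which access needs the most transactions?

A1: 8 transactions
A2: 3 transactions

Answer: 8,3; total 11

Answer: A1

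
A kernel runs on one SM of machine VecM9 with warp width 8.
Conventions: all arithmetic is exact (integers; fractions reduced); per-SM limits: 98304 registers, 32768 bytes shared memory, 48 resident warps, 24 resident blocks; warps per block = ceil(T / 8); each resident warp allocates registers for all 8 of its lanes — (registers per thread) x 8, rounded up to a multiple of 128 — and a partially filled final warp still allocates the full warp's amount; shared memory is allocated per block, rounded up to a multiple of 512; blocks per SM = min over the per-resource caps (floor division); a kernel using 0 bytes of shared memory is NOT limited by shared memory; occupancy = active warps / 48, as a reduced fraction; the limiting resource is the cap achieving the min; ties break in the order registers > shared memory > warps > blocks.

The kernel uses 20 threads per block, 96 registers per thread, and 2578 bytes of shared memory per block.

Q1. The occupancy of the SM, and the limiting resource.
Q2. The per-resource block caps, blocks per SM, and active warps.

Answer: occupancy 5/8, limited by shared memory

registers: 42 blocks
shared memory: 10 blocks
warps: 16 blocks
blocks: 24 blocks

Answer: 10 blocks, 30 active warps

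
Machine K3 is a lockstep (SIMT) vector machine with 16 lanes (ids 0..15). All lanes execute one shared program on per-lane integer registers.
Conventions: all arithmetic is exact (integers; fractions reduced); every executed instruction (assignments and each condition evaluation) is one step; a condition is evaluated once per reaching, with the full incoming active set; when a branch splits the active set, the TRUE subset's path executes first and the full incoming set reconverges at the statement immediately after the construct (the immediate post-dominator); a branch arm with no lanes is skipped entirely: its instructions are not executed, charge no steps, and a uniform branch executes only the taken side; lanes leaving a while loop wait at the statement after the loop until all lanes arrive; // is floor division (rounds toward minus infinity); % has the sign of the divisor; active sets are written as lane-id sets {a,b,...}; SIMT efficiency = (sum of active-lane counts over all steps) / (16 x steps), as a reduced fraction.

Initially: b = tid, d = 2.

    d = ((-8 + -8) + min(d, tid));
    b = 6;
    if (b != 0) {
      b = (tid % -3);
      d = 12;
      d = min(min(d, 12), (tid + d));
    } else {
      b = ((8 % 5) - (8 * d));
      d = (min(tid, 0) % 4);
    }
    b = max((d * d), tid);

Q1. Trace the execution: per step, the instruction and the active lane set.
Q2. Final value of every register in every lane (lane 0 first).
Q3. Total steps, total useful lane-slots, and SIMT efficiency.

step 0: d <- ((-8 + -8) + min(d, tid)) {0,1,2,3,4,5,6,7,8,9,10,11,12,13,14,15}
step 1: b <- 6                       {0,1,2,3,4,5,6,7,8,9,10,11,12,13,14,15}
step 2: eval (b != 0)                {0,1,2,3,4,5,6,7,8,9,10,11,12,13,14,15}
step 3: b <- (tid % -3)              {0,1,2,3,4,5,6,7,8,9,10,11,12,13,14,15}
step 4: d <- 12                      {0,1,2,3,4,5,6,7,8,9,10,11,12,13,14,15}
step 5: d <- min(min(d, 12), (tid + d)) {0,1,2,3,4,5,6,7,8,9,10,11,12,13,14,15}
step 6: b <- max((d * d), tid)       {0,1,2,3,4,5,6,7,8,9,10,11,12,13,14,15}

Answer: 7 steps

b: 144,144,144,144,144,144,144,144,144,144,144,144,144,144,144,144
d: 12,12,12,12,12,12,12,12,12,12,12,12,12,12,12,12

steps = 7; useful = 112; efficiency = 112/112 = 1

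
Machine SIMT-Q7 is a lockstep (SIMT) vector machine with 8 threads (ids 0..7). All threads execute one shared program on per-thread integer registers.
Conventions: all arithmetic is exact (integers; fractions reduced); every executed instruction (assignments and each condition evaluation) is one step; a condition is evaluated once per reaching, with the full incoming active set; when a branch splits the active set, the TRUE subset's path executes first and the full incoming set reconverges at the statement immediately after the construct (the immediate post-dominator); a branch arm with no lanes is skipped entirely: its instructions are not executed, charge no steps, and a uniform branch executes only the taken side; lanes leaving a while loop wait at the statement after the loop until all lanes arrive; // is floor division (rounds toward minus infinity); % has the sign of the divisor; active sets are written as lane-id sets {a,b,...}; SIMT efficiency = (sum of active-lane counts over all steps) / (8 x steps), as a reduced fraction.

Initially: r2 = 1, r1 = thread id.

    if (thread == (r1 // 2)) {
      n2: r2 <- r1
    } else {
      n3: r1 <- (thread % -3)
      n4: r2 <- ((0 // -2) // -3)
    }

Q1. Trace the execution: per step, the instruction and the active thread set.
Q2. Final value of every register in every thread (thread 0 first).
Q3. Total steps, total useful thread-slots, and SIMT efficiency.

step 0: eval (thread == (r1 // 2))   {0,1,2,3,4,5,6,7}
step 1: r2 <- r1                     {0}
step 2: r1 <- (thread % -3)          {1,2,3,4,5,6,7}
step 3: r2 <- ((0 // -2) // -3)      {1,2,3,4,5,6,7}

Answer: 4 steps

r2: 0,0,0,0,0,0,0,0
r1: 0,-2,-1,0,-2,-1,0,-2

steps = 4; useful = 23; efficiency = 23/32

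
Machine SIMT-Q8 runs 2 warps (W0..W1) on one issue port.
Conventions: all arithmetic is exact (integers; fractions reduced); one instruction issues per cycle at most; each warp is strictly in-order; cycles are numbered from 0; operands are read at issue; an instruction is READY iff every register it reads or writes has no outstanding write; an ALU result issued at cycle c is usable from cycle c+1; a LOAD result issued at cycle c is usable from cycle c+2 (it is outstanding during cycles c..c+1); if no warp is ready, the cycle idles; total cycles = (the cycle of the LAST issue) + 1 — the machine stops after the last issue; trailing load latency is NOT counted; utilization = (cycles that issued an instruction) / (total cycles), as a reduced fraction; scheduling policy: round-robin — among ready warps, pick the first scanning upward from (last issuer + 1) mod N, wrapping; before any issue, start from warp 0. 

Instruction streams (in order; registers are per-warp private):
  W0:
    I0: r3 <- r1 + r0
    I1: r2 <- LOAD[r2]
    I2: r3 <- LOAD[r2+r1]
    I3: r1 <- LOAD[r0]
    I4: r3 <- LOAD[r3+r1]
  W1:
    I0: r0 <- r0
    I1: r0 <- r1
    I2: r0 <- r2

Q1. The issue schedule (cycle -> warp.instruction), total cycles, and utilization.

cycle 0: W0.I0
cycle 1: W1.I0
cycle 2: W0.I1
cycle 3: W1.I1
cycle 4: W0.I2
cycle 5: W1.I2
cycle 6: W0.I3
cycle 7: idle
cycle 8: W0.I4

Answer: 9 cycles, utilization 8/9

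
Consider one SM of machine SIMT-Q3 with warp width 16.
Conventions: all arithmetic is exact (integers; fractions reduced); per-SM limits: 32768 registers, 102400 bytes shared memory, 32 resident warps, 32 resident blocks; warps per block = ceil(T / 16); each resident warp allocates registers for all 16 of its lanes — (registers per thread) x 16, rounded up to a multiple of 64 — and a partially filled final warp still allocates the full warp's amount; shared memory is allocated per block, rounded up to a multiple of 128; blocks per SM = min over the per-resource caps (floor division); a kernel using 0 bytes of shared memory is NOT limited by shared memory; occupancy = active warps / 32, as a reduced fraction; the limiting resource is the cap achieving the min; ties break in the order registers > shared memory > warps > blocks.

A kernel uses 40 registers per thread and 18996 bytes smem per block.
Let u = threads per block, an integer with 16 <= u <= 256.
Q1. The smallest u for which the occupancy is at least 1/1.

Answer: u = 113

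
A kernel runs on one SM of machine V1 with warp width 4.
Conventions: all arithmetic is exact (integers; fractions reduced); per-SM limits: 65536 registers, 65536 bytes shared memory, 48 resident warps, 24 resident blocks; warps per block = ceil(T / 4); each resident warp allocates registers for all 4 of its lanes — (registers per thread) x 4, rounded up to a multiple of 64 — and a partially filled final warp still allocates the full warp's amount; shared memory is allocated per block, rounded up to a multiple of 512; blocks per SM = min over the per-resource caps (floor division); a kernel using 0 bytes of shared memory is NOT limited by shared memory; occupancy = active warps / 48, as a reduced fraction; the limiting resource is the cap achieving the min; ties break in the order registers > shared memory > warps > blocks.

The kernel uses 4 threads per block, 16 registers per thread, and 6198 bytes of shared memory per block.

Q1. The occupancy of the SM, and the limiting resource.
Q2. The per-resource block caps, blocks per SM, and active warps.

Answer: occupancy 3/16, limited by shared memory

registers: 1024 blocks
shared memory: 9 blocks
warps: 48 blocks
blocks: 24 blocks

Answer: 9 blocks, 9 active warps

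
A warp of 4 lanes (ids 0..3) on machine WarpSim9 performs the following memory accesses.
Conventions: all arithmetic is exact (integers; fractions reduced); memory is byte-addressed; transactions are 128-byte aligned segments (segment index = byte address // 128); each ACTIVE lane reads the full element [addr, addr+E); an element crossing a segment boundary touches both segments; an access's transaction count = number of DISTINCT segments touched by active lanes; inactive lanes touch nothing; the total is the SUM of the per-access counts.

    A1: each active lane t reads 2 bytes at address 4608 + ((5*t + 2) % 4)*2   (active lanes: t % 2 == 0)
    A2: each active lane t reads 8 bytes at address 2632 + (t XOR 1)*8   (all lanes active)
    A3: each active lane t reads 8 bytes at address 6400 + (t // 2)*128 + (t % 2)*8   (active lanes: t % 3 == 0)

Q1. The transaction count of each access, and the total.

A1: 1 transaction
A2: 1 transaction
A3: 2 transactions

Answer: 1,1,2; total 4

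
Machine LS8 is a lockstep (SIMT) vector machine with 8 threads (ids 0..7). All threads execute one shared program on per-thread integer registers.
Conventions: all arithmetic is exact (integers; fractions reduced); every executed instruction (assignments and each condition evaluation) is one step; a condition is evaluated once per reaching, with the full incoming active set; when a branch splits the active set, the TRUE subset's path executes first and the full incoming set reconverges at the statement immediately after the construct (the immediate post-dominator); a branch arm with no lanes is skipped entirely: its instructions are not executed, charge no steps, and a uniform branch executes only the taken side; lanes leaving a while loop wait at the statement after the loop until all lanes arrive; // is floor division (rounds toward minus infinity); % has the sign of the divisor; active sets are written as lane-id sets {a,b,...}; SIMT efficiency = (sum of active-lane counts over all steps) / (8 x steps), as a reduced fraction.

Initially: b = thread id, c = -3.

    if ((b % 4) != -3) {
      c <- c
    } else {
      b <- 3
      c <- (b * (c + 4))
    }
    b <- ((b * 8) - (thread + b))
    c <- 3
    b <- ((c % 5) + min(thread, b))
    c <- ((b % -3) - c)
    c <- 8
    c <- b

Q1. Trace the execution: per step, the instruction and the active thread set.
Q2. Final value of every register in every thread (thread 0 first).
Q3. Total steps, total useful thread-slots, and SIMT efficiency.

step 0: eval ((b % 4) != -3)         {0,1,2,3,4,5,6,7}
step 1: c <- c                       {0,1,2,3,4,5,6,7}
step 2: b <- ((b * 8) - (thread + b)) {0,1,2,3,4,5,6,7}
step 3: c <- 3                       {0,1,2,3,4,5,6,7}
step 4: b <- ((c % 5) + min(thread, b)) {0,1,2,3,4,5,6,7}
step 5: c <- ((b % -3) - c)          {0,1,2,3,4,5,6,7}
step 6: c <- 8                       {0,1,2,3,4,5,6,7}
step 7: c <- b                       {0,1,2,3,4,5,6,7}

Answer: 8 steps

b: 3,4,5,6,7,8,9,10
c: 3,4,5,6,7,8,9,10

steps = 8; useful = 64; efficiency = 64/64 = 1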